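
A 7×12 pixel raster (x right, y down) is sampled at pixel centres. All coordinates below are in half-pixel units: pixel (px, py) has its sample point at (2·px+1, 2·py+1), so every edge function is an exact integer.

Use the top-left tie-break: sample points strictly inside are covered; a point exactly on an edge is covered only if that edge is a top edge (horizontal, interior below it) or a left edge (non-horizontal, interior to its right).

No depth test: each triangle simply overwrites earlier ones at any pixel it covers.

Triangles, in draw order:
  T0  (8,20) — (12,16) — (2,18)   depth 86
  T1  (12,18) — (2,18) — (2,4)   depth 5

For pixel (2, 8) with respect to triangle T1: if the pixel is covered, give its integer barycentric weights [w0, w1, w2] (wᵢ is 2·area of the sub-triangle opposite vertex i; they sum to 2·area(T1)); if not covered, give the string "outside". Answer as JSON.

T0:
  2·area = 32  (B↔C swapped to make it positive)
  edge (8, 20)→(2, 18): d=(-6,-2) top-left  bias=+0
  edge (2, 18)→(12, 16): d=(10,-2) top-left  bias=+0
  edge (12, 16)→(8, 20): d=(-4,4) right/bottom  bias=-1
    (6,7)@(13, 15): e=[40,-8,0] → ·  [on edge]
    (3,8)@(7, 17): e=[16,0,16] → #  [on edge]
    (4,8)@(9, 17): e=[20,4,8] → #
    (5,8)@(11, 17): e=[24,8,0] → ·  [on edge]
    (2,9)@(5, 19): e=[0,16,16] → #  [on edge]
    (4,9)@(9, 19): e=[8,24,0] → ·  [on edge]
    (2,10)@(5, 21): e=[-12,36,8] → ·
    (3,10)@(7, 21): e=[-8,40,0] → ·  [on edge]
    (5,10)@(11, 21): e=[0,48,-16] → ·  [on edge]
    (2,11)@(5, 23): e=[-24,56,0] → ·  [on edge]
  covered (4 px):
    · · · · · · ·
    · · · · · · ·
    · · · · · · ·
    · · · · · · ·
    · · · · · · ·
    · · · · · · ·
    · · · · · · ·
    · · · · · · ·
    · · · # # · ·
    · · # # · · ·
    · · · · · · ·
    · · · · · · ·
T1:
  2·area = 140
  edge (12, 18)→(2, 18): d=(-10,0) right/bottom  bias=-1
  edge (2, 18)→(2, 4): d=(0,-14) top-left  bias=+0
  edge (2, 4)→(12, 18): d=(10,14) right/bottom  bias=-1
    (1,3)@(3, 7): e=[110,14,16] → #
    (2,3)@(5, 7): e=[110,42,-12] → ·
    (1,4)@(3, 9): e=[90,14,36] → #
    (2,4)@(5, 9): e=[90,42,8] → #
    (3,4)@(7, 9): e=[90,70,-20] → ·
    (1,5)@(3, 11): e=[70,14,56] → #
    (3,5)@(7, 11): e=[70,70,0] → ·  [on edge]
    (1,6)@(3, 13): e=[50,14,76] → #
    (3,6)@(7, 13): e=[50,70,20] → #
    (4,6)@(9, 13): e=[50,98,-8] → ·
    (1,7)@(3, 15): e=[30,14,96] → #
    (4,7)@(9, 15): e=[30,98,12] → #
  covered (17 px):
    · · · · · · ·
    · · · · · · ·
    · · · · · · ·
    · # · · · · ·
    · # # · · · ·
    · # # · · · ·
    · # # # · · ·
    · # # # # · ·
    · # # # # # ·
    · · · · · · ·
    · · · · · · ·
    · · · · · · ·

Result: [42,88,10]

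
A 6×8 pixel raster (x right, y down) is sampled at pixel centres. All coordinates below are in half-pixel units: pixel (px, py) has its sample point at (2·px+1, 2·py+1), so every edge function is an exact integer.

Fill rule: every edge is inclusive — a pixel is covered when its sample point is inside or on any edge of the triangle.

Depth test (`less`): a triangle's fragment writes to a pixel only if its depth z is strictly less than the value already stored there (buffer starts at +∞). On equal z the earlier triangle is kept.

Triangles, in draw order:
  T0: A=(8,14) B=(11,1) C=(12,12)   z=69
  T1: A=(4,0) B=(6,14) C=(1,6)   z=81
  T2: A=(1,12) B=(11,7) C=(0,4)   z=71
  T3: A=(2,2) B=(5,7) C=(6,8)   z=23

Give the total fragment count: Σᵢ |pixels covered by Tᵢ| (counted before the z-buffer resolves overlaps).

T0:
  2·area = 46
  edge (8, 14)→(11, 1): d=(3,-13) inclusive
  edge (11, 1)→(12, 12): d=(1,11) inclusive
  edge (12, 12)→(8, 14): d=(-4,2) inclusive
    (5,0)@(11, 1): e=[0,0,46] → X  [on edge]
    (5,1)@(11, 3): e=[6,2,38] → X
    (5,2)@(11, 5): e=[12,4,30] → X
    (5,3)@(11, 7): e=[18,6,22] → X
    (5,4)@(11, 9): e=[24,8,14] → X
    (4,5)@(9, 11): e=[4,32,10] → X
    (4,6)@(9, 13): e=[10,34,2] → X
    (5,6)@(11, 13): e=[36,12,-2] → .
    (4,7)@(9, 15): e=[16,36,-6] → .
  covered (8 px):
    . . . . . X
    . . . . . X
    . . . . . X
    . . . . . X
    . . . . . X
    . . . . X X
    . . . . X .
    . . . . . .
T1:
  2·area = 54
  edge (4, 0)→(6, 14): d=(2,14) inclusive
  edge (6, 14)→(1, 6): d=(-5,-8) inclusive
  edge (1, 6)→(4, 0): d=(3,-6) inclusive
    (1,1)@(3, 3): e=[20,31,3] → X
    (2,1)@(5, 3): e=[-8,47,15] → .
    (1,2)@(3, 5): e=[24,21,9] → X
    (2,2)@(5, 5): e=[-4,37,21] → .
    (1,3)@(3, 7): e=[28,11,15] → X
    (2,3)@(5, 7): e=[0,27,27] → X  [on edge]
    (3,3)@(7, 7): e=[-28,43,39] → .
    (1,4)@(3, 9): e=[32,1,21] → X
    (3,4)@(7, 9): e=[-24,33,45] → .
    (1,5)@(3, 11): e=[36,-9,27] → .
    (2,5)@(5, 11): e=[8,7,39] → X
    (3,5)@(7, 11): e=[-20,23,51] → .
  covered (7 px):
    . . . . . .
    . X . . . .
    . X . . . .
    . X X . . .
    . X X . . .
    . . X . . .
    . . . . . .
    . . . . . .
T2:
  2·area = 85  (B↔C swapped to make it positive)
  edge (1, 12)→(0, 4): d=(-1,-8) inclusive
  edge (0, 4)→(11, 7): d=(11,3) inclusive
  edge (11, 7)→(1, 12): d=(-10,5) inclusive
    (0,2)@(1, 5): e=[7,8,70] → X
    (1,2)@(3, 5): e=[23,2,60] → X
    (2,2)@(5, 5): e=[39,-4,50] → .
    (0,3)@(1, 7): e=[5,30,50] → X
    (2,3)@(5, 7): e=[37,18,30] → X
    (3,3)@(7, 7): e=[53,12,20] → X
    (4,3)@(9, 7): e=[69,6,10] → X
    (5,3)@(11, 7): e=[85,0,0] → X  [on edge]
    (0,4)@(1, 9): e=[3,52,30] → X
    (3,4)@(7, 9): e=[51,34,0] → X  [on edge]
    (4,4)@(9, 9): e=[67,28,-10] → .
    (5,4)@(11, 9): e=[83,22,-20] → .
    (1,5)@(3, 11): e=[17,68,0] → X  [on edge]
  covered (14 px):
    . . . . . .
    . . . . . .
    X X . . . .
    X X X X X X
    X X X X . .
    X X . . . .
    . . . . . .
    . . . . . .
T3:
  2·area = 2  (B↔C swapped to make it positive)
  edge (2, 2)→(6, 8): d=(4,6) inclusive
  edge (6, 8)→(5, 7): d=(-1,-1) inclusive
  edge (5, 7)→(2, 2): d=(-3,-5) inclusive
    (0,1)@(1, 3): e=[10,0,-8] → .  [on edge]
    (1,2)@(3, 5): e=[6,0,-4] → .  [on edge]
    (2,3)@(5, 7): e=[2,0,0] → X  [on edge]
    (3,3)@(7, 7): e=[-10,2,10] → .
    (2,4)@(5, 9): e=[10,-2,-6] → .
    (3,4)@(7, 9): e=[-2,0,4] → .  [on edge]
    (4,5)@(9, 11): e=[-6,0,8] → .  [on edge]
    (5,6)@(11, 13): e=[-10,0,12] → .  [on edge]
  covered (1 px):
    . . . . . .
    . . . . . .
    . . . . . .
    . . X . . .
    . . . . . .
    . . . . . .
    . . . . . .
    . . . . . .

Final: 30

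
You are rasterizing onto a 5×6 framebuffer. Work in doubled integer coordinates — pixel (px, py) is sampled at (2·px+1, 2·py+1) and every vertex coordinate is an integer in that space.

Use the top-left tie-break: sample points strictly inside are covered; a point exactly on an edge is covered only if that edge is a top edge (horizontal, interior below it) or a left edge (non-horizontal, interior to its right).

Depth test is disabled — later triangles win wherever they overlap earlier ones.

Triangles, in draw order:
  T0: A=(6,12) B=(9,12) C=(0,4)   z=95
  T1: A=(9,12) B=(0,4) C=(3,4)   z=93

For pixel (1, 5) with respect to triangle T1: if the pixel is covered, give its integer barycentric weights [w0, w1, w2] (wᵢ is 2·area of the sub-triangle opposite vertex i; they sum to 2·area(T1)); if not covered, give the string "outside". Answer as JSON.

T0:
  2·area = 24  (B↔C swapped to make it positive)
  edge (6, 12)→(0, 4): d=(-6,-8) top-left  bias=+0
  edge (0, 4)→(9, 12): d=(9,8) right/bottom  bias=-1
  edge (9, 12)→(6, 12): d=(-3,0) right/bottom  bias=-1
    (0,2)@(1, 5): e=[2,1,21] → X
    (1,2)@(3, 5): e=[18,-15,21] → .
    (0,3)@(1, 7): e=[-10,19,15] → .
    (1,3)@(3, 7): e=[6,3,15] → X
    (2,3)@(5, 7): e=[22,-13,15] → .
    (1,4)@(3, 9): e=[-6,21,9] → .
    (2,4)@(5, 9): e=[10,5,9] → X
    (3,4)@(7, 9): e=[26,-11,9] → .
    (2,5)@(5, 11): e=[-2,23,3] → .
    (3,5)@(7, 11): e=[14,7,3] → X
    (4,5)@(9, 11): e=[30,-9,3] → .
  covered (4 px):
    . . . . .
    . . . . .
    X . . . .
    . X . . .
    . . X . .
    . . . X .
T1:
  2·area = 24
  edge (9, 12)→(0, 4): d=(-9,-8) top-left  bias=+0
  edge (0, 4)→(3, 4): d=(3,0) top-left  bias=+0
  edge (3, 4)→(9, 12): d=(6,8) right/bottom  bias=-1
    (1,2)@(3, 5): e=[15,3,6] → X
    (2,2)@(5, 5): e=[31,3,-10] → .
    (1,3)@(3, 7): e=[-3,9,18] → .
    (2,3)@(5, 7): e=[13,9,2] → X
    (3,3)@(7, 7): e=[29,9,-14] → .
    (2,4)@(5, 9): e=[-5,15,14] → .
  covered (2 px):
    . . . . .
    . . . . .
    . X . . .
    . . X . .
    . . . . .
    . . . . .

Final: "outside"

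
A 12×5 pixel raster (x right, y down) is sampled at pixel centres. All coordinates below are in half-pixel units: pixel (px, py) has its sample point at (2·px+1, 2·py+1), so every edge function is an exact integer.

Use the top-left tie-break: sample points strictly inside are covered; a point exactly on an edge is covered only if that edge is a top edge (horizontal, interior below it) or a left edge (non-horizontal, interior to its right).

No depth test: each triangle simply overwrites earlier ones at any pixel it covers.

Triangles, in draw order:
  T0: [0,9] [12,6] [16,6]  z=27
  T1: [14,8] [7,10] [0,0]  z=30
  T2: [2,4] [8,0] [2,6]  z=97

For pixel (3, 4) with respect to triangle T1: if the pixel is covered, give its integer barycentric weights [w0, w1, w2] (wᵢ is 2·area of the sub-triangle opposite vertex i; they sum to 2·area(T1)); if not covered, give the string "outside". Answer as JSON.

T0:
  2·area = 12
  edge (0, 9)→(12, 6): d=(12,-3) top-left  bias=+0
  edge (12, 6)→(16, 6): d=(4,0) top-left  bias=+0
  edge (16, 6)→(0, 9): d=(-16,3) right/bottom  bias=-1
    (4,3)@(9, 7): e=[3,4,5] → #
    (5,3)@(11, 7): e=[9,4,-1] → ·
    (4,4)@(9, 9): e=[27,12,-27] → ·
  covered (1 px):
    · · · · · · · · · · · ·
    · · · · · · · · · · · ·
    · · · · · · · · · · · ·
    · · · · # · · · · · · ·
    · · · · · · · · · · · ·
T1:
  2·area = 84
  edge (14, 8)→(7, 10): d=(-7,2) right/bottom  bias=-1
  edge (7, 10)→(0, 0): d=(-7,-10) top-left  bias=+0
  edge (0, 0)→(14, 8): d=(14,8) right/bottom  bias=-1
    (0,0)@(1, 1): e=[75,3,6] → #
    (1,0)@(3, 1): e=[71,23,-10] → ·
    (0,1)@(1, 3): e=[61,-11,34] → ·
    (1,1)@(3, 3): e=[57,9,18] → #
    (2,1)@(5, 3): e=[53,29,2] → #
    (3,1)@(7, 3): e=[49,49,-14] → ·
    (1,2)@(3, 5): e=[43,-5,46] → ·
    (2,2)@(5, 5): e=[39,15,30] → #
    (3,2)@(7, 5): e=[35,35,14] → #
    (4,2)@(9, 5): e=[31,55,-2] → ·
    (2,3)@(5, 7): e=[25,1,58] → #
    (4,3)@(9, 7): e=[17,41,26] → #
  covered (11 px):
    # · · · · · · · · · · ·
    · # # · · · · · · · · ·
    · · # # · · · · · · · ·
    · · # # # # · · · · · ·
    · · · # # · · · · · · ·
T2:
  2·area = 12
  edge (2, 4)→(8, 0): d=(6,-4) top-left  bias=+0
  edge (8, 0)→(2, 6): d=(-6,6) right/bottom  bias=-1
  edge (2, 6)→(2, 4): d=(0,-2) top-left  bias=+0
    (3,0)@(7, 1): e=[2,0,10] → ·  [on edge]
    (2,1)@(5, 3): e=[6,0,6] → ·  [on edge]
    (1,2)@(3, 5): e=[10,0,2] → ·  [on edge]
    (0,3)@(1, 7): e=[14,0,-2] → ·  [on edge]
  covered (0 px):
    · · · · · · · · · · · ·
    · · · · · · · · · · · ·
    · · · · · · · · · · · ·
    · · · · · · · · · · · ·
    · · · · · · · · · · · ·

Final: [7,70,7]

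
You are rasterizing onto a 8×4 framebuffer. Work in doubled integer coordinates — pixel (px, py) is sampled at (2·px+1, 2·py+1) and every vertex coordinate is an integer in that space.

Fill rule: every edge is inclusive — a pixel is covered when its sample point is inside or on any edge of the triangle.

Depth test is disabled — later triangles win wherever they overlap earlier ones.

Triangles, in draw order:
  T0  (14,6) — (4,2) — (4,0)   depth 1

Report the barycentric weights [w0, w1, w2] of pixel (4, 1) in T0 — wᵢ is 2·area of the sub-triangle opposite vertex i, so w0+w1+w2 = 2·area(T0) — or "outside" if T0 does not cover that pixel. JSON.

T0:
  2·area = 20
  edge (14, 6)→(4, 2): d=(-10,-4) inclusive
  edge (4, 2)→(4, 0): d=(0,-2) inclusive
  edge (4, 0)→(14, 6): d=(10,6) inclusive
    (2,0)@(5, 1): e=[14,2,4] → X
    (3,0)@(7, 1): e=[22,6,-8] → .
    (2,1)@(5, 3): e=[-6,2,24] → .
    (3,1)@(7, 3): e=[2,6,12] → X
    (4,1)@(9, 3): e=[10,10,0] → X  [on edge]
    (5,1)@(11, 3): e=[18,14,-12] → .
    (3,2)@(7, 5): e=[-18,6,32] → .
    (4,2)@(9, 5): e=[-10,10,20] → .
  covered (3 px):
    . . X . . . . .
    . . . X X . . .
    . . . . . . . .
    . . . . . . . .

Answer: [10,0,10]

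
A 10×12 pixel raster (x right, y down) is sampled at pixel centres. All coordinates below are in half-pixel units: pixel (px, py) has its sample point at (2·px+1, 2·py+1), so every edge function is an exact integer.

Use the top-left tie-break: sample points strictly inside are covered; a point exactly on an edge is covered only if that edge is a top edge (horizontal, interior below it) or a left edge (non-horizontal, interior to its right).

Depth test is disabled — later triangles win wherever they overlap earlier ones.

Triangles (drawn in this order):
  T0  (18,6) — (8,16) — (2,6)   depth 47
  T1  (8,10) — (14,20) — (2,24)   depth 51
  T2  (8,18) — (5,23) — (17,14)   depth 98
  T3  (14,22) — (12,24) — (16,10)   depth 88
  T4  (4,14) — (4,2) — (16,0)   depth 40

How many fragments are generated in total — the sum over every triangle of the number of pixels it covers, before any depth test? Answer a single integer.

T0:
  2·area = 160
  edge (18, 6)→(8, 16): d=(-10,10) right/bottom  bias=-1
  edge (8, 16)→(2, 6): d=(-6,-10) top-left  bias=+0
  edge (2, 6)→(18, 6): d=(16,0) top-left  bias=+0
    (9,2)@(19, 5): e=[0,176,-16] → ·  [on edge]
    (1,3)@(3, 7): e=[140,4,16] → #
    (2,3)@(5, 7): e=[120,24,16] → #
    (3,3)@(7, 7): e=[100,44,16] → #
    (4,3)@(9, 7): e=[80,64,16] → #
    (5,3)@(11, 7): e=[60,84,16] → #
    (6,3)@(13, 7): e=[40,104,16] → #
    (7,3)@(15, 7): e=[20,124,16] → #
    (8,3)@(17, 7): e=[0,144,16] → ·  [on edge]
    (1,4)@(3, 9): e=[120,-8,48] → ·
    (2,4)@(5, 9): e=[100,12,48] → #
    (7,4)@(15, 9): e=[0,112,48] → ·  [on edge]
    (2,5)@(5, 11): e=[80,0,80] → #  [on edge]
    (6,5)@(13, 11): e=[0,80,80] → ·  [on edge]
    (5,6)@(11, 13): e=[0,48,112] → ·  [on edge]
    (4,7)@(9, 15): e=[0,16,144] → ·  [on edge]
    (3,8)@(7, 17): e=[0,-16,176] → ·  [on edge]
    (2,9)@(5, 19): e=[0,-48,208] → ·  [on edge]
    (1,10)@(3, 21): e=[0,-80,240] → ·  [on edge]
    (5,10)@(11, 21): e=[-80,0,240] → ·  [on edge]
    (0,11)@(1, 23): e=[0,-112,272] → ·  [on edge]
  covered (18 px):
    · · · · · · · · · ·
    · · · · · · · · · ·
    · · · · · · · · · ·
    · # # # # # # # · ·
    · · # # # # # · · ·
    · · # # # # · · · ·
    · · · # # · · · · ·
    · · · · · · · · · ·
    · · · · · · · · · ·
    · · · · · · · · · ·
    · · · · · · · · · ·
    · · · · · · · · · ·
T1:
  2·area = 144
  edge (8, 10)→(14, 20): d=(6,10) right/bottom  bias=-1
  edge (14, 20)→(2, 24): d=(-12,4) right/bottom  bias=-1
  edge (2, 24)→(8, 10): d=(6,-14) top-left  bias=+0
    (5,1)@(11, 3): e=[-72,216,0] → ·  [on edge]
    (2,2)@(5, 5): e=[0,216,-72] → ·  [on edge]
    (3,6)@(7, 13): e=[28,112,4] → #
    (4,6)@(9, 13): e=[8,104,32] → #
    (5,6)@(11, 13): e=[-12,96,60] → ·
    (3,7)@(7, 15): e=[40,88,16] → #
    (5,7)@(11, 15): e=[0,72,72] → ·  [on edge]
    (2,8)@(5, 17): e=[72,72,0] → #  [on edge]
    (5,8)@(11, 17): e=[12,48,84] → #
    (6,8)@(13, 17): e=[-8,40,112] → ·
    (2,9)@(5, 19): e=[84,48,12] → #
    (6,9)@(13, 19): e=[4,16,124] → #
    (8,9)@(17, 19): e=[-36,0,180] → ·  [on edge]
    (5,10)@(11, 21): e=[36,0,108] → ·  [on edge]
    (2,11)@(5, 23): e=[108,0,36] → ·  [on edge]
  covered (17 px):
    · · · · · · · · · ·
    · · · · · · · · · ·
    · · · · · · · · · ·
    · · · · · · · · · ·
    · · · · · · · · · ·
    · · · · · · · · · ·
    · · · # # · · · · ·
    · · · # # · · · · ·
    · · # # # # · · · ·
    · · # # # # # · · ·
    · · # # # · · · · ·
    · # · · · · · · · ·
T2:
  2·area = 33  (B↔C swapped to make it positive)
  edge (8, 18)→(17, 14): d=(9,-4) top-left  bias=+0
  edge (17, 14)→(5, 23): d=(-12,9) right/bottom  bias=-1
  edge (5, 23)→(8, 18): d=(3,-5) top-left  bias=+0
    (8,1)@(17, 3): e=[-99,132,0] → ·  [on edge]
    (5,6)@(11, 13): e=[-33,66,0] → ·  [on edge]
    (7,7)@(15, 15): e=[1,6,26] → #
    (8,7)@(17, 15): e=[9,-12,36] → ·
    (5,8)@(11, 17): e=[3,18,12] → #
    (6,8)@(13, 17): e=[11,0,22] → ·  [on edge]
    (7,8)@(15, 17): e=[19,-18,32] → ·
    (4,9)@(9, 19): e=[13,12,8] → #
    (5,9)@(11, 19): e=[21,-6,18] → ·
    (3,10)@(7, 21): e=[23,6,4] → #
    (4,10)@(9, 21): e=[31,-12,14] → ·
    (2,11)@(5, 23): e=[33,0,0] → ·  [on edge]
  covered (4 px):
    · · · · · · · · · ·
    · · · · · · · · · ·
    · · · · · · · · · ·
    · · · · · · · · · ·
    · · · · · · · · · ·
    · · · · · · · · · ·
    · · · · · · · · · ·
    · · · · · · · # · ·
    · · · · · # · · · ·
    · · · · # · · · · ·
    · · · # · · · · · ·
    · · · · · · · · · ·
T3:
  2·area = 20
  edge (14, 22)→(12, 24): d=(-2,2) right/bottom  bias=-1
  edge (12, 24)→(16, 10): d=(4,-14) top-left  bias=+0
  edge (16, 10)→(14, 22): d=(-2,12) right/bottom  bias=-1
    (7,7)@(15, 15): e=[12,6,2] → #
    (8,7)@(17, 15): e=[8,34,-22] → ·
    (7,8)@(15, 17): e=[8,14,-2] → ·
    (9,8)@(19, 17): e=[0,70,-50] → ·  [on edge]
    (8,9)@(17, 19): e=[0,50,-30] → ·  [on edge]
    (6,10)@(13, 21): e=[4,2,14] → #
    (7,10)@(15, 21): e=[0,30,-10] → ·  [on edge]
    (6,11)@(13, 23): e=[0,10,10] → ·  [on edge]
  covered (2 px):
    · · · · · · · · · ·
    · · · · · · · · · ·
    · · · · · · · · · ·
    · · · · · · · · · ·
    · · · · · · · · · ·
    · · · · · · · · · ·
    · · · · · · · · · ·
    · · · · · · · # · ·
    · · · · · · · · · ·
    · · · · · · · · · ·
    · · · · · · # · · ·
    · · · · · · · · · ·
T4:
  2·area = 144
  edge (4, 14)→(4, 2): d=(0,-12) top-left  bias=+0
  edge (4, 2)→(16, 0): d=(12,-2) top-left  bias=+0
  edge (16, 0)→(4, 14): d=(-12,14) right/bottom  bias=-1
    (5,0)@(11, 1): e=[84,2,58] → #
    (6,0)@(13, 1): e=[108,6,30] → #
    (7,0)@(15, 1): e=[132,10,2] → #
    (8,0)@(17, 1): e=[156,14,-26] → ·
    (2,1)@(5, 3): e=[12,14,118] → #
    (3,1)@(7, 3): e=[36,18,90] → #
    (4,1)@(9, 3): e=[60,22,62] → #
    (7,1)@(15, 3): e=[132,34,-22] → ·
    (2,2)@(5, 5): e=[12,38,94] → #
    (6,2)@(13, 5): e=[108,54,-18] → ·
    (2,3)@(5, 7): e=[12,62,70] → #
    (5,3)@(11, 7): e=[84,74,-14] → ·
  covered (18 px):
    · · · · · # # # · ·
    · · # # # # # · · ·
    · · # # # # · · · ·
    · · # # # · · · · ·
    · · # # · · · · · ·
    · · # · · · · · · ·
    · · · · · · · · · ·
    · · · · · · · · · ·
    · · · · · · · · · ·
    · · · · · · · · · ·
    · · · · · · · · · ·
    · · · · · · · · · ·

Final: 59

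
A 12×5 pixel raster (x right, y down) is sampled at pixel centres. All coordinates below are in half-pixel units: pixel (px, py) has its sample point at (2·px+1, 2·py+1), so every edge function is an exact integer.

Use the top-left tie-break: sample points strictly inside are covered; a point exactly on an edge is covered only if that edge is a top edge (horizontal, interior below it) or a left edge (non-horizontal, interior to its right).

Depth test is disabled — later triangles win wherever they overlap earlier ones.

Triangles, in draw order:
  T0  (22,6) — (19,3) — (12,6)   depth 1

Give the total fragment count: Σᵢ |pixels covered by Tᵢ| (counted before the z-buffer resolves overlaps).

T0:
  2·area = 30  (B↔C swapped to make it positive)
  edge (22, 6)→(12, 6): d=(-10,0) right/bottom  bias=-1
  edge (12, 6)→(19, 3): d=(7,-3) top-left  bias=+0
  edge (19, 3)→(22, 6): d=(3,3) right/bottom  bias=-1
    (8,0)@(17, 1): e=[50,-20,0] → ·  [on edge]
    (9,1)@(19, 3): e=[30,0,0] → ·  [on edge]
    (7,2)@(15, 5): e=[10,2,18] → #
    (8,2)@(17, 5): e=[10,8,12] → #
    (9,2)@(19, 5): e=[10,14,6] → #
    (10,2)@(21, 5): e=[10,20,0] → ·  [on edge]
    (7,3)@(15, 7): e=[-10,16,24] → ·
    (8,3)@(17, 7): e=[-10,22,18] → ·
    (9,3)@(19, 7): e=[-10,28,12] → ·
    (11,3)@(23, 7): e=[-10,40,0] → ·  [on edge]
    (2,4)@(5, 9): e=[-30,0,60] → ·  [on edge]
  covered (3 px):
    · · · · · · · · · · · ·
    · · · · · · · · · · · ·
    · · · · · · · # # # · ·
    · · · · · · · · · · · ·
    · · · · · · · · · · · ·

Final: 3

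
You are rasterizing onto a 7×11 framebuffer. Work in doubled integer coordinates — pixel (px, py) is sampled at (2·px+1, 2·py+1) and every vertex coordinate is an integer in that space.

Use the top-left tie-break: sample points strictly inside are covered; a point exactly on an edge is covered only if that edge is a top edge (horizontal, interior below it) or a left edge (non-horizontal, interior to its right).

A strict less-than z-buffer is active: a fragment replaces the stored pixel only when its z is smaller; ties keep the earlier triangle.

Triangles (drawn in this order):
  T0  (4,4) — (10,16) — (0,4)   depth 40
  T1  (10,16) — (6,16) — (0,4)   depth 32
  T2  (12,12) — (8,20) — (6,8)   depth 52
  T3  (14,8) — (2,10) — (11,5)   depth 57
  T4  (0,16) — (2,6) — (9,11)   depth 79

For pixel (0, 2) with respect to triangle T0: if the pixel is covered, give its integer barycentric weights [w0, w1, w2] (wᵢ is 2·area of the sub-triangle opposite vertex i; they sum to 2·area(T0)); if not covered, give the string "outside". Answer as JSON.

T0:
  2·area = 48
  edge (4, 4)→(10, 16): d=(6,12) right/bottom  bias=-1
  edge (10, 16)→(0, 4): d=(-10,-12) top-left  bias=+0
  edge (0, 4)→(4, 4): d=(4,0) top-left  bias=+0
    (0,2)@(1, 5): e=[42,2,4] → X
    (1,2)@(3, 5): e=[18,26,4] → X
    (2,2)@(5, 5): e=[-6,50,4] → .
    (0,3)@(1, 7): e=[54,-18,12] → .
    (1,3)@(3, 7): e=[30,6,12] → X
    (2,3)@(5, 7): e=[6,30,12] → X
    (3,3)@(7, 7): e=[-18,54,12] → .
    (1,4)@(3, 9): e=[42,-14,20] → .
    (2,4)@(5, 9): e=[18,10,20] → X
    (3,4)@(7, 9): e=[-6,34,20] → .
    (2,5)@(5, 11): e=[30,-10,28] → .
    (3,5)@(7, 11): e=[6,14,28] → X
  covered (6 px):
    . . . . . . .
    . . . . . . .
    X X . . . . .
    . X X . . . .
    . . X . . . .
    . . . X . . .
    . . . . . . .
    . . . . . . .
    . . . . . . .
    . . . . . . .
    . . . . . . .
T1:
  2·area = 48
  edge (10, 16)→(6, 16): d=(-4,0) right/bottom  bias=-1
  edge (6, 16)→(0, 4): d=(-6,-12) top-left  bias=+0
  edge (0, 4)→(10, 16): d=(10,12) right/bottom  bias=-1
    (1,4)@(3, 9): e=[28,6,14] → X
    (2,4)@(5, 9): e=[28,30,-10] → .
    (1,5)@(3, 11): e=[20,-6,34] → .
    (2,5)@(5, 11): e=[20,18,10] → X
    (3,5)@(7, 11): e=[20,42,-14] → .
    (2,6)@(5, 13): e=[12,6,30] → X
    (3,6)@(7, 13): e=[12,30,6] → X
    (4,6)@(9, 13): e=[12,54,-18] → .
    (2,7)@(5, 15): e=[4,-6,50] → .
    (3,7)@(7, 15): e=[4,18,26] → X
    (4,7)@(9, 15): e=[4,42,2] → X
    (5,7)@(11, 15): e=[4,66,-22] → .
  covered (6 px):
    . . . . . . .
    . . . . . . .
    . . . . . . .
    . . . . . . .
    . X . . . . .
    . . X . . . .
    . . X X . . .
    . . . X X . .
    . . . . . . .
    . . . . . . .
    . . . . . . .
T2:
  2·area = 64
  edge (12, 12)→(8, 20): d=(-4,8) right/bottom  bias=-1
  edge (8, 20)→(6, 8): d=(-2,-12) top-left  bias=+0
  edge (6, 8)→(12, 12): d=(6,4) right/bottom  bias=-1
    (3,4)@(7, 9): e=[52,10,2] → X
    (4,4)@(9, 9): e=[36,34,-6] → .
    (3,5)@(7, 11): e=[44,6,14] → X
    (4,5)@(9, 11): e=[28,30,6] → X
    (5,5)@(11, 11): e=[12,54,-2] → .
    (3,6)@(7, 13): e=[36,2,26] → X
    (5,6)@(11, 13): e=[4,50,10] → X
    (6,6)@(13, 13): e=[-12,74,2] → .
    (3,7)@(7, 15): e=[28,-2,38] → .
    (4,7)@(9, 15): e=[12,22,30] → X
    (5,7)@(11, 15): e=[-4,46,22] → .
    (4,8)@(9, 17): e=[4,18,42] → X
  covered (8 px):
    . . . . . . .
    . . . . . . .
    . . . . . . .
    . . . . . . .
    . . . X . . .
    . . . X X . .
    . . . X X X .
    . . . . X . .
    . . . . X . .
    . . . . . . .
    . . . . . . .
T3:
  2·area = 42
  edge (14, 8)→(2, 10): d=(-12,2) right/bottom  bias=-1
  edge (2, 10)→(11, 5): d=(9,-5) top-left  bias=+0
  edge (11, 5)→(14, 8): d=(3,3) right/bottom  bias=-1
    (3,0)@(7, 1): e=[98,-56,0] → .  [on edge]
    (4,1)@(9, 3): e=[70,-28,0] → .  [on edge]
    (5,2)@(11, 5): e=[42,0,0] → .  [on edge]
    (4,3)@(9, 7): e=[22,8,12] → X
    (5,3)@(11, 7): e=[18,18,6] → X
    (6,3)@(13, 7): e=[14,28,0] → .  [on edge]
    (2,4)@(5, 9): e=[6,6,30] → X
    (3,4)@(7, 9): e=[2,16,24] → X
    (4,4)@(9, 9): e=[-2,26,18] → .
    (5,4)@(11, 9): e=[-6,36,12] → .
    (2,5)@(5, 11): e=[-18,24,36] → .
    (3,5)@(7, 11): e=[-22,34,30] → .
  covered (4 px):
    . . . . . . .
    . . . . . . .
    . . . . . . .
    . . . . X X .
    . . X X . . .
    . . . . . . .
    . . . . . . .
    . . . . . . .
    . . . . . . .
    . . . . . . .
    . . . . . . .
T4:
  2·area = 80
  edge (0, 16)→(2, 6): d=(2,-10) top-left  bias=+0
  edge (2, 6)→(9, 11): d=(7,5) right/bottom  bias=-1
  edge (9, 11)→(0, 16): d=(-9,5) right/bottom  bias=-1
    (1,0)@(3, 1): e=[0,-40,120] → .  [on edge]
    (1,3)@(3, 7): e=[12,2,66] → X
    (2,3)@(5, 7): e=[32,-8,56] → .
    (1,4)@(3, 9): e=[16,16,48] → X
    (2,4)@(5, 9): e=[36,6,38] → X
    (3,4)@(7, 9): e=[56,-4,28] → .
    (0,5)@(1, 11): e=[0,40,40] → X  [on edge]
    (3,5)@(7, 11): e=[60,10,10] → X
    (4,5)@(9, 11): e=[80,0,0] → .  [on edge]
    (0,6)@(1, 13): e=[4,54,22] → X
    (3,6)@(7, 13): e=[64,24,-8] → .
    (0,7)@(1, 15): e=[8,68,4] → X
  covered (11 px):
    . . . . . . .
    . . . . . . .
    . . . . . . .
    . X . . . . .
    . X X . . . .
    X X X X . . .
    X X X . . . .
    X . . . . . .
    . . . . . . .
    . . . . . . .
    . . . . . . .

Result: [2,4,42]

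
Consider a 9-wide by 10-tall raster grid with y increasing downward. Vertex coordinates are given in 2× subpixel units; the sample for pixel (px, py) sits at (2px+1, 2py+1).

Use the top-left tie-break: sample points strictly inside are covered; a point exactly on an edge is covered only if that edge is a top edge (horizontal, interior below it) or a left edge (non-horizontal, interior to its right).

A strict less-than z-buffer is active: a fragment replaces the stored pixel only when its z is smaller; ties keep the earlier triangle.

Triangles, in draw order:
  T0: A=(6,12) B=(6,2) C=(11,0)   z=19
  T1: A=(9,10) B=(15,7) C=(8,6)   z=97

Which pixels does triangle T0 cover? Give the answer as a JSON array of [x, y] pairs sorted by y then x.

T0:
  2·area = 50
  edge (6, 12)→(6, 2): d=(0,-10) top-left  bias=+0
  edge (6, 2)→(11, 0): d=(5,-2) top-left  bias=+0
  edge (11, 0)→(6, 12): d=(-5,12) right/bottom  bias=-1
    (4,0)@(9, 1): e=[30,1,19] → X
    (5,0)@(11, 1): e=[50,5,-5] → .
    (3,1)@(7, 3): e=[10,7,33] → X
    (5,1)@(11, 3): e=[50,15,-15] → .
    (3,2)@(7, 5): e=[10,17,23] → X
    (4,2)@(9, 5): e=[30,21,-1] → .
    (3,3)@(7, 7): e=[10,27,13] → X
    (4,3)@(9, 7): e=[30,31,-11] → .
    (3,4)@(7, 9): e=[10,37,3] → X
    (4,4)@(9, 9): e=[30,41,-21] → .
    (3,5)@(7, 11): e=[10,47,-7] → .
  covered (6 px):
    . . . . X . . . .
    . . . X X . . . .
    . . . X . . . . .
    . . . X . . . . .
    . . . X . . . . .
    . . . . . . . . .
    . . . . . . . . .
    . . . . . . . . .
    . . . . . . . . .
    . . . . . . . . .
T1:
  2·area = 27  (B↔C swapped to make it positive)
  edge (9, 10)→(8, 6): d=(-1,-4) top-left  bias=+0
  edge (8, 6)→(15, 7): d=(7,1) right/bottom  bias=-1
  edge (15, 7)→(9, 10): d=(-6,3) right/bottom  bias=-1
    (0,2)@(1, 5): e=[-27,0,54] → .  [on edge]
    (4,3)@(9, 7): e=[3,6,18] → X
    (5,3)@(11, 7): e=[11,4,12] → X
    (6,3)@(13, 7): e=[19,2,6] → X
    (7,3)@(15, 7): e=[27,0,0] → .  [on edge]
    (4,4)@(9, 9): e=[1,20,6] → X
    (5,4)@(11, 9): e=[9,18,0] → .  [on edge]
    (6,4)@(13, 9): e=[17,16,-6] → .
    (3,5)@(7, 11): e=[-9,36,0] → .  [on edge]
    (4,5)@(9, 11): e=[-1,34,-6] → .
    (1,6)@(3, 13): e=[-27,54,0] → .  [on edge]
  covered (4 px):
    . . . . . . . . .
    . . . . . . . . .
    . . . . . . . . .
    . . . . X X X . .
    . . . . X . . . .
    . . . . . . . . .
    . . . . . . . . .
    . . . . . . . . .
    . . . . . . . . .
    . . . . . . . . .

Result: [[4,0],[3,1],[4,1],[3,2],[3,3],[3,4]]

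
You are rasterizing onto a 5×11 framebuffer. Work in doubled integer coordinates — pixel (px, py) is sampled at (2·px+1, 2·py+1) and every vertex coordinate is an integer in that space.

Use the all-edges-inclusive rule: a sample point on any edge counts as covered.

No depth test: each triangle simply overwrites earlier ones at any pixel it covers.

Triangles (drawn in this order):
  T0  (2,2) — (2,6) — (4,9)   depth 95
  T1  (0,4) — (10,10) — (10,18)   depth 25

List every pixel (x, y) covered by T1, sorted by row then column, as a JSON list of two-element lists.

T0:
  2·area = 8  (B↔C swapped to make it positive)
  edge (2, 2)→(4, 9): d=(2,7) inclusive
  edge (4, 9)→(2, 6): d=(-2,-3) inclusive
  edge (2, 6)→(2, 2): d=(0,-4) inclusive
    (1,3)@(3, 7): e=[3,1,4] → #
    (2,3)@(5, 7): e=[-11,7,12] → ·
    (1,4)@(3, 9): e=[7,-3,4] → ·
  covered (1 px):
    · · · · ·
    · · · · ·
    · · · · ·
    · # · · ·
    · · · · ·
    · · · · ·
    · · · · ·
    · · · · ·
    · · · · ·
    · · · · ·
    · · · · ·
T1:
  2·area = 80
  edge (0, 4)→(10, 10): d=(10,6) inclusive
  edge (10, 10)→(10, 18): d=(0,8) inclusive
  edge (10, 18)→(0, 4): d=(-10,-14) inclusive
    (0,2)@(1, 5): e=[4,72,4] → #
    (1,2)@(3, 5): e=[-8,56,32] → ·
    (0,3)@(1, 7): e=[24,72,-16] → ·
    (1,3)@(3, 7): e=[12,56,12] → #
    (2,3)@(5, 7): e=[0,40,40] → #  [on edge]
    (3,3)@(7, 7): e=[-12,24,68] → ·
    (1,4)@(3, 9): e=[32,56,-8] → ·
    (2,4)@(5, 9): e=[20,40,20] → #
    (3,4)@(7, 9): e=[8,24,48] → #
    (4,4)@(9, 9): e=[-4,8,76] → ·
    (2,5)@(5, 11): e=[40,40,0] → #  [on edge]
    (4,5)@(9, 11): e=[16,8,56] → #
  covered (11 px):
    · · · · ·
    · · · · ·
    # · · · ·
    · # # · ·
    · · # # ·
    · · # # #
    · · · # #
    · · · · #
    · · · · ·
    · · · · ·
    · · · · ·

Result: [[0,2],[1,3],[2,3],[2,4],[3,4],[2,5],[3,5],[4,5],[3,6],[4,6],[4,7]]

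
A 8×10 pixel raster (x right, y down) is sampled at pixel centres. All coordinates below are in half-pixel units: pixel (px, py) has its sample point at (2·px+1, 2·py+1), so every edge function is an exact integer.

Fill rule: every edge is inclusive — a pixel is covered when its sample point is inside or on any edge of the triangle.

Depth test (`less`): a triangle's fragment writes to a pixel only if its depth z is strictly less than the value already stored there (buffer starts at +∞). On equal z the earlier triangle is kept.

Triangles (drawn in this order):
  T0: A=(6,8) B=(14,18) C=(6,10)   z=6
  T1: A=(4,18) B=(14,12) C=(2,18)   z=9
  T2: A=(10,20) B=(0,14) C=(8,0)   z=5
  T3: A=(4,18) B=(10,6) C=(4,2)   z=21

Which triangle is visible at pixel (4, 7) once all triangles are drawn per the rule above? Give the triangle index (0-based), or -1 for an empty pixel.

T0:
  2·area = 16
  edge (6, 8)→(14, 18): d=(8,10) inclusive
  edge (14, 18)→(6, 10): d=(-8,-8) inclusive
  edge (6, 10)→(6, 8): d=(0,-2) inclusive
    (0,2)@(1, 5): e=[26,0,-10] → ·  [on edge]
    (1,3)@(3, 7): e=[22,0,-6] → ·  [on edge]
    (2,4)@(5, 9): e=[18,0,-2] → ·  [on edge]
    (3,5)@(7, 11): e=[14,0,2] → #  [on edge]
    (4,5)@(9, 11): e=[-6,16,6] → ·
    (3,6)@(7, 13): e=[30,-16,2] → ·
    (4,6)@(9, 13): e=[10,0,6] → #  [on edge]
    (5,6)@(11, 13): e=[-10,16,10] → ·
    (4,7)@(9, 15): e=[26,-16,6] → ·
    (5,7)@(11, 15): e=[6,0,10] → #  [on edge]
    (6,7)@(13, 15): e=[-14,16,14] → ·
    (5,8)@(11, 17): e=[22,-16,10] → ·
    (6,8)@(13, 17): e=[2,0,14] → #  [on edge]
    (7,9)@(15, 19): e=[-2,0,18] → ·  [on edge]
  covered (4 px):
    · · · · · · · ·
    · · · · · · · ·
    · · · · · · · ·
    · · · · · · · ·
    · · · · · · · ·
    · · · # · · · ·
    · · · · # · · ·
    · · · · · # · ·
    · · · · · · # ·
    · · · · · · · ·
T1:
  2·area = 12  (B↔C swapped to make it positive)
  edge (4, 18)→(2, 18): d=(-2,0) inclusive
  edge (2, 18)→(14, 12): d=(12,-6) inclusive
  edge (14, 12)→(4, 18): d=(-10,6) inclusive
    (4,7)@(9, 15): e=[6,6,0] → #  [on edge]
    (5,7)@(11, 15): e=[6,18,-12] → ·
    (2,8)@(5, 17): e=[2,6,4] → #
    (3,8)@(7, 17): e=[2,18,-8] → ·
    (4,8)@(9, 17): e=[2,30,-20] → ·
    (2,9)@(5, 19): e=[-2,30,-16] → ·
  covered (2 px):
    · · · · · · · ·
    · · · · · · · ·
    · · · · · · · ·
    · · · · · · · ·
    · · · · · · · ·
    · · · · · · · ·
    · · · · · · · ·
    · · · · # · · ·
    · · # · · · · ·
    · · · · · · · ·
T2:
  2·area = 188
  edge (10, 20)→(0, 14): d=(-10,-6) inclusive
  edge (0, 14)→(8, 0): d=(8,-14) inclusive
  edge (8, 0)→(10, 20): d=(2,20) inclusive
    (3,1)@(7, 3): e=[152,10,26] → #
    (4,1)@(9, 3): e=[164,38,-14] → ·
    (3,2)@(7, 5): e=[132,26,30] → #
    (4,2)@(9, 5): e=[144,54,-10] → ·
    (2,3)@(5, 7): e=[100,14,74] → #
    (4,3)@(9, 7): e=[124,70,-6] → ·
    (1,4)@(3, 9): e=[68,2,118] → #
    (4,4)@(9, 9): e=[104,86,-2] → ·
    (1,5)@(3, 11): e=[48,18,122] → #
    (4,5)@(9, 11): e=[84,102,2] → #
    (5,5)@(11, 11): e=[96,130,-38] → ·
    (0,6)@(1, 13): e=[16,6,166] → #
    (2,8)@(5, 17): e=[0,94,94] → #  [on edge]
  covered (24 px):
    · · · · · · · ·
    · · · # · · · ·
    · · · # · · · ·
    · · # # · · · ·
    · # # # · · · ·
    · # # # # · · ·
    # # # # # · · ·
    · # # # # · · ·
    · · # # # · · ·
    · · · · # · · ·
T3:
  2·area = 96  (B↔C swapped to make it positive)
  edge (4, 18)→(4, 2): d=(0,-16) inclusive
  edge (4, 2)→(10, 6): d=(6,4) inclusive
  edge (10, 6)→(4, 18): d=(-6,12) inclusive
    (2,1)@(5, 3): e=[16,2,78] → #
    (3,1)@(7, 3): e=[48,-6,54] → ·
    (2,2)@(5, 5): e=[16,14,66] → #
    (3,2)@(7, 5): e=[48,6,42] → #
    (4,2)@(9, 5): e=[80,-2,18] → ·
    (2,3)@(5, 7): e=[16,26,54] → #
    (4,3)@(9, 7): e=[80,10,6] → #
    (5,3)@(11, 7): e=[112,2,-18] → ·
    (2,4)@(5, 9): e=[16,38,42] → #
    (4,4)@(9, 9): e=[80,22,-6] → ·
    (2,5)@(5, 11): e=[16,50,30] → #
    (4,5)@(9, 11): e=[80,34,-18] → ·
  covered (12 px):
    · · · · · · · ·
    · · # · · · · ·
    · · # # · · · ·
    · · # # # · · ·
    · · # # · · · ·
    · · # # · · · ·
    · · # · · · · ·
    · · # · · · · ·
    · · · · · · · ·
    · · · · · · · ·

Z-buffer (winner per pixel, '.' = empty):
  . . . . . . . .
  . . 3 2 . . . .
  . . 3 2 . . . .
  . . 2 2 3 . . .
  . 2 2 2 . . . .
  . 2 2 2 2 . . .
  2 2 2 2 2 . . .
  . 2 2 2 2 0 . .
  . . 2 2 2 . 0 .
  . . . . 2 . . .

Result: 2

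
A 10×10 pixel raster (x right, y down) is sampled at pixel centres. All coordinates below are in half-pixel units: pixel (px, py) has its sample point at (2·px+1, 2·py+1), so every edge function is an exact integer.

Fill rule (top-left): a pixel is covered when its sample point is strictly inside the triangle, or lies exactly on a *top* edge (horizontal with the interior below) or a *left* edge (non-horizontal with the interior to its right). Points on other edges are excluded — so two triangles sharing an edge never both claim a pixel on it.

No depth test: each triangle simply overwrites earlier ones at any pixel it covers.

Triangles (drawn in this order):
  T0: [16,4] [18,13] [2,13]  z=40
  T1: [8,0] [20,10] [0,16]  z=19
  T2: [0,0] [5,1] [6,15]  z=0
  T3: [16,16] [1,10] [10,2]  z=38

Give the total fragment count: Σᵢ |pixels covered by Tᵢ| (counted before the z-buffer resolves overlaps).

T0:
  2·area = 144
  edge (16, 4)→(18, 13): d=(2,9) right/bottom  bias=-1
  edge (18, 13)→(2, 13): d=(-16,0) right/bottom  bias=-1
  edge (2, 13)→(16, 4): d=(14,-9) top-left  bias=+0
    (7,2)@(15, 5): e=[11,128,5] → █
    (8,2)@(17, 5): e=[-7,128,23] → ·
    (6,3)@(13, 7): e=[33,96,15] → █
    (8,3)@(17, 7): e=[-3,96,51] → ·
    (4,4)@(9, 9): e=[73,64,7] → █
    (5,4)@(11, 9): e=[55,64,25] → █
    (8,4)@(17, 9): e=[1,64,79] → █
    (9,4)@(19, 9): e=[-17,64,97] → ·
    (3,5)@(7, 11): e=[95,32,17] → █
    (9,5)@(19, 11): e=[-13,32,125] → ·
    (0,6)@(1, 13): e=[153,0,-9] → ·  [on edge]
    (1,6)@(3, 13): e=[135,0,9] → ·  [on edge]
    (2,6)@(5, 13): e=[117,0,27] → ·  [on edge]
    (3,6)@(7, 13): e=[99,0,45] → ·  [on edge]
    (4,6)@(9, 13): e=[81,0,63] → ·  [on edge]
    (5,6)@(11, 13): e=[63,0,81] → ·  [on edge]
    (6,6)@(13, 13): e=[45,0,99] → ·  [on edge]
    (7,6)@(15, 13): e=[27,0,117] → ·  [on edge]
    (8,6)@(17, 13): e=[9,0,135] → ·  [on edge]
    (9,6)@(19, 13): e=[-9,0,153] → ·  [on edge]
  covered (14 px):
    · · · · · · · · · ·
    · · · · · · · · · ·
    · · · · · · · █ · ·
    · · · · · · █ █ · ·
    · · · · █ █ █ █ █ ·
    · · · █ █ █ █ █ █ ·
    · · · · · · · · · ·
    · · · · · · · · · ·
    · · · · · · · · · ·
    · · · · · · · · · ·
T1:
  2·area = 272
  edge (8, 0)→(20, 10): d=(12,10) right/bottom  bias=-1
  edge (20, 10)→(0, 16): d=(-20,6) right/bottom  bias=-1
  edge (0, 16)→(8, 0): d=(8,-16) top-left  bias=+0
    (4,0)@(9, 1): e=[2,246,24] → █
    (5,0)@(11, 1): e=[-18,234,56] → ·
    (3,1)@(7, 3): e=[46,218,8] → █
    (5,1)@(11, 3): e=[6,194,72] → █
    (6,1)@(13, 3): e=[-14,182,104] → ·
    (3,2)@(7, 5): e=[70,178,24] → █
    (6,2)@(13, 5): e=[10,142,120] → █
    (7,2)@(15, 5): e=[-10,130,152] → ·
    (2,3)@(5, 7): e=[114,150,8] → █
    (7,3)@(15, 7): e=[14,90,168] → █
    (8,3)@(17, 7): e=[-6,78,200] → ·
    (2,4)@(5, 9): e=[138,110,24] → █
  covered (34 px):
    · · · · █ · · · · ·
    · · · █ █ █ · · · ·
    · · · █ █ █ █ · · ·
    · · █ █ █ █ █ █ · ·
    · · █ █ █ █ █ █ █ ·
    · █ █ █ █ █ █ █ · ·
    · █ █ █ █ · · · · ·
    █ █ · · · · · · · ·
    · · · · · · · · · ·
    · · · · · · · · · ·
T2:
  2·area = 69
  edge (0, 0)→(5, 1): d=(5,1) right/bottom  bias=-1
  edge (5, 1)→(6, 15): d=(1,14) right/bottom  bias=-1
  edge (6, 15)→(0, 0): d=(-6,-15) top-left  bias=+0
    (0,0)@(1, 1): e=[4,56,9] → █
    (1,0)@(3, 1): e=[2,28,39] → █
    (2,0)@(5, 1): e=[0,0,69] → ·  [on edge]
    (0,1)@(1, 3): e=[14,58,-3] → ·
    (1,1)@(3, 3): e=[12,30,27] → █
    (2,1)@(5, 3): e=[10,2,57] → █
    (3,1)@(7, 3): e=[8,-26,87] → ·
    (7,1)@(15, 3): e=[0,-138,207] → ·  [on edge]
    (1,2)@(3, 5): e=[22,32,15] → █
    (3,2)@(7, 5): e=[18,-24,75] → ·
    (1,3)@(3, 7): e=[32,34,3] → █
    (3,3)@(7, 7): e=[28,-22,63] → ·
  covered (10 px):
    █ █ · · · · · · · ·
    · █ █ · · · · · · ·
    · █ █ · · · · · · ·
    · █ █ · · · · · · ·
    · · █ · · · · · · ·
    · · █ · · · · · · ·
    · · · · · · · · · ·
    · · · · · · · · · ·
    · · · · · · · · · ·
    · · · · · · · · · ·
T3:
  2·area = 174
  edge (16, 16)→(1, 10): d=(-15,-6) top-left  bias=+0
  edge (1, 10)→(10, 2): d=(9,-8) top-left  bias=+0
  edge (10, 2)→(16, 16): d=(6,14) right/bottom  bias=-1
    (4,1)@(9, 3): e=[153,1,20] → █
    (5,1)@(11, 3): e=[165,17,-8] → ·
    (3,2)@(7, 5): e=[111,3,60] → █
    (5,2)@(11, 5): e=[135,35,4] → █
    (6,2)@(13, 5): e=[147,51,-24] → ·
    (2,3)@(5, 7): e=[69,5,100] → █
    (6,3)@(13, 7): e=[117,69,-12] → ·
    (1,4)@(3, 9): e=[27,7,140] → █
    (6,4)@(13, 9): e=[87,87,0] → ·  [on edge]
    (1,5)@(3, 11): e=[-3,25,152] → ·
    (2,5)@(5, 11): e=[9,41,124] → █
    (6,5)@(13, 11): e=[57,105,12] → █
  covered (22 px):
    · · · · · · · · · ·
    · · · · █ · · · · ·
    · · · █ █ █ · · · ·
    · · █ █ █ █ · · · ·
    · █ █ █ █ █ · · · ·
    · · █ █ █ █ █ · · ·
    · · · · █ █ █ · · ·
    · · · · · · · █ · ·
    · · · · · · · · · ·
    · · · · · · · · · ·

Result: 80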